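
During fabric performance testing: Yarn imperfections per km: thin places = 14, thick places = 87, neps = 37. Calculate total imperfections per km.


Formula: Total = thin places + thick places + neps
Total = 14 + 87 + 37
Total = 138 imperfections/km

138 imperfections/km


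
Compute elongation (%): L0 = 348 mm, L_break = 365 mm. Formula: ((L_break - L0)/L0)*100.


Formula: Elongation (%) = ((L_break - L0) / L0) * 100
Step 1: Extension = 365 - 348 = 17 mm
Step 2: Elongation = (17 / 348) * 100
Step 3: Elongation = 0.048851 * 100 = 4.8851% ≈ 4.9%

4.9%


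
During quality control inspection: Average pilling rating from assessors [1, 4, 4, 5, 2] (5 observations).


Formula: Mean = sum / count
Sum = 1 + 4 + 4 + 5 + 2 = 16
Mean = 16 / 5 = 3.2

3.2


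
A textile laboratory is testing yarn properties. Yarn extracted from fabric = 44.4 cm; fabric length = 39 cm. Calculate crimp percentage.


Formula: Crimp% = ((L_yarn - L_fabric) / L_fabric) * 100
Step 1: Extension = 44.4 - 39 = 5.4 cm
Step 2: Crimp% = (5.4 / 39) * 100
Step 3: Crimp% = 0.138462 * 100 = 13.8462% ≈ 13.8%

13.8%


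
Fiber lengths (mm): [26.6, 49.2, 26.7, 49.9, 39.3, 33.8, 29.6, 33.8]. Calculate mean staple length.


Formula: Mean = sum of lengths / count
Sum = 26.6 + 49.2 + 26.7 + 49.9 + 39.3 + 33.8 + 29.6 + 33.8
Sum = 288.9 mm
Mean = 288.9 / 8 = 36.11 mm

36.11 mm


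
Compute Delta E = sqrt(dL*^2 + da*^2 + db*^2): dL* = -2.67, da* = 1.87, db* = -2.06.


Formula: Delta E = sqrt(dL*^2 + da*^2 + db*^2)
Step 1: dL*^2 = (-2.67)^2 = 7.1289
Step 2: da*^2 = 1.87^2 = 3.4969
Step 3: db*^2 = (-2.06)^2 = 4.2436
Step 4: Sum = 7.1289 + 3.4969 + 4.2436 = 14.8694
Step 5: Delta E = sqrt(14.8694) = 3.86

3.86 Delta E


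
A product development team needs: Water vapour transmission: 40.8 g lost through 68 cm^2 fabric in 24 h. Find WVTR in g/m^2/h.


Formula: WVTR = mass_loss / (area * time)
Step 1: Convert area: 68 cm^2 = 0.0068 m^2
Step 2: WVTR = 40.8 g / (0.0068 m^2 * 24 h)
Step 3: WVTR = 40.8 / 0.1632 = 250.0 g/m^2/h

250.0 g/m^2/h


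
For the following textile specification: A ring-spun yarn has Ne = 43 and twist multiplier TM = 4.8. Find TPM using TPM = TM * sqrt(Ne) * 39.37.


Formula: TPM = TM * sqrt(Ne) * 39.37
Step 1: sqrt(Ne) = sqrt(43) = 6.5574
Step 2: TM * sqrt(Ne) = 4.8 * 6.5574 = 31.4755
Step 3: TPM = 31.4755 * 39.37 = 1239 twists/m

1239 twists/m


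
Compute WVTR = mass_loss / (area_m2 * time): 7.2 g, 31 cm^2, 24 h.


Formula: WVTR = mass_loss / (area * time)
Step 1: Convert area: 31 cm^2 = 0.0031 m^2
Step 2: WVTR = 7.2 g / (0.0031 m^2 * 24 h)
Step 3: WVTR = 7.2 / 0.0744 = 96.8 g/m^2/h

96.8 g/m^2/h


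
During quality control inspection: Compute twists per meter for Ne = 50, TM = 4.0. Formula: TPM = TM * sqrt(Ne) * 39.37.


Formula: TPM = TM * sqrt(Ne) * 39.37
Step 1: sqrt(Ne) = sqrt(50) = 7.0711
Step 2: TM * sqrt(Ne) = 4.0 * 7.0711 = 28.2844
Step 3: TPM = 28.2844 * 39.37 = 1114 twists/m

1114 twists/m


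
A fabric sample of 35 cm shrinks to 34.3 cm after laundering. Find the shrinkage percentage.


Formula: Shrinkage% = ((L_before - L_after) / L_before) * 100
Step 1: Shrinkage = 35 - 34.3 = 0.7 cm
Step 2: Shrinkage% = (0.7 / 35) * 100
Step 3: Shrinkage% = 0.02 * 100 = 2.0%

2.0%


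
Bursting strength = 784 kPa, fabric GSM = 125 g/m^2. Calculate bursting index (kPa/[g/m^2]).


Formula: Bursting Index = Bursting Strength / Fabric GSM
BI = 784 kPa / 125 g/m^2
BI = 6.272 kPa/(g/m^2)

6.272 kPa/(g/m^2)


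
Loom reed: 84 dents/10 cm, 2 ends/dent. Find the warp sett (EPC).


Formula: EPC = (dents per 10 cm * ends per dent) / 10
Step 1: Total ends per 10 cm = 84 * 2 = 168
Step 2: EPC = 168 / 10 = 16.8 ends/cm

16.8 ends/cm


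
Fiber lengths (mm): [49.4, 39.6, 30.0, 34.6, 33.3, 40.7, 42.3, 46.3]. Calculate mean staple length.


Formula: Mean = sum of lengths / count
Sum = 49.4 + 39.6 + 30.0 + 34.6 + 33.3 + 40.7 + 42.3 + 46.3
Sum = 316.2 mm
Mean = 316.2 / 8 = 39.53 mm

39.53 mm


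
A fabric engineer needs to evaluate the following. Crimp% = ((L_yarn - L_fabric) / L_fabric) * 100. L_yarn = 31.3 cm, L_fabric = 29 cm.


Formula: Crimp% = ((L_yarn - L_fabric) / L_fabric) * 100
Step 1: Extension = 31.3 - 29 = 2.3 cm
Step 2: Crimp% = (2.3 / 29) * 100
Step 3: Crimp% = 0.07931 * 100 = 7.931% ≈ 7.9%

7.9%


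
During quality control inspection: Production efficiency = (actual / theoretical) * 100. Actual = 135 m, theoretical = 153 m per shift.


Formula: Efficiency% = (Actual output / Theoretical output) * 100
Efficiency% = (135 / 153) * 100
Efficiency% = 0.882353 * 100 = 88.2353% ≈ 88.2%

88.2%


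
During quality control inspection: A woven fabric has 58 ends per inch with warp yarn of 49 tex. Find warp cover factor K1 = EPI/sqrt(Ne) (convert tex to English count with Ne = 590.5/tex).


Formula: K1 = EPI / sqrt(Ne), with Ne = 590.5 / tex_warp
Step 1: Ne = 590.5 / 49 = 12.051
Step 2: sqrt(Ne) = sqrt(12.051) = 3.4715
Step 3: K1 = 58 / 3.4715 = 16.7

16.7


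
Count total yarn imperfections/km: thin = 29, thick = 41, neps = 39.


Formula: Total = thin places + thick places + neps
Total = 29 + 41 + 39
Total = 109 imperfections/km

109 imperfections/km


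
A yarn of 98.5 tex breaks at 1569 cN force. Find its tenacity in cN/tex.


Formula: Tenacity = Breaking force / Linear density
Tenacity = 1569 cN / 98.5 tex
Tenacity = 15.93 cN/tex

15.93 cN/tex


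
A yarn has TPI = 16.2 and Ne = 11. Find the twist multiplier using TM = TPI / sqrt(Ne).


Formula: TM = TPI / sqrt(Ne)
Step 1: sqrt(Ne) = sqrt(11) = 3.3166
Step 2: TM = 16.2 / 3.3166 = 4.88

4.88 TM


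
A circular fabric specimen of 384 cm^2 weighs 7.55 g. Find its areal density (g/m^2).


Formula: GSM = mass_g / area_m2
Step 1: Convert area: 384 cm^2 = 384 / 10000 = 0.0384 m^2
Step 2: GSM = 7.55 g / 0.0384 m^2 = 196.6 g/m^2

196.6 g/m^2


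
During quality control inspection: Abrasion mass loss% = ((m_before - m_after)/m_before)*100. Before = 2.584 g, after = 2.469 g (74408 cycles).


Formula: Mass loss% = ((m_before - m_after) / m_before) * 100
Step 1: Mass loss = 2.584 - 2.469 = 0.115 g
Step 2: Ratio = 0.115 / 2.584 = 0.0445046
Step 3: Mass loss% = 0.0445046 * 100 = 4.45046% ≈ 4.45%

4.45%


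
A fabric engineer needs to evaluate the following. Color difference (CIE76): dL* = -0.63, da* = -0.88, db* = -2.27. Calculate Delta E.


Formula: Delta E = sqrt(dL*^2 + da*^2 + db*^2)
Step 1: dL*^2 = (-0.63)^2 = 0.3969
Step 2: da*^2 = (-0.88)^2 = 0.7744
Step 3: db*^2 = (-2.27)^2 = 5.1529
Step 4: Sum = 0.3969 + 0.7744 + 5.1529 = 6.3242
Step 5: Delta E = sqrt(6.3242) = 2.51

2.51 Delta E


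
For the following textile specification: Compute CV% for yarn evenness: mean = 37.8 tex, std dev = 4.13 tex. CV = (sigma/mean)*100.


Formula: CV% = (standard deviation / mean) * 100
Step 1: Ratio = 4.13 / 37.8 = 0.109259
Step 2: CV% = 0.109259 * 100 = 10.9259% ≈ 10.9%

10.9%


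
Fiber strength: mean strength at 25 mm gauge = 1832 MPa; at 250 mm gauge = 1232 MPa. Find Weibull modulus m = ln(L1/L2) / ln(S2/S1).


Formula: m = ln(L1/L2) / ln(S2/S1)
Step 1: ln(L1/L2) = ln(25/250) = -2.30259
Step 2: S2/S1 = 1232/1832 = 0.67249
Step 3: ln(S2/S1) = ln(0.67249) = -0.39677
Step 4: m = -2.30259 / -0.39677 = 5.80

5.80 (Weibull m)


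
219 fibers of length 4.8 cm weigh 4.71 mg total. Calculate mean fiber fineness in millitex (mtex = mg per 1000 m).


Formula: fineness (mtex) = mass (mg) / total length (km) = (mass_mg / total_length_m) * 1000
Step 1: Convert fiber length: 4.8 cm = 0.048 m
Step 2: Total fiber length = 219 * 0.048 = 10.512 m
Step 3: Linear density = 4.71 mg / 10.512 m = 0.4481 mg/m
Step 4: fineness = 0.4481 * 1000 = 448.1 mtex

448.1 mtex


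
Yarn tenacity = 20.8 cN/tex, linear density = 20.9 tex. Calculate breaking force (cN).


Formula: Breaking force = Tenacity * Linear density
F = 20.8 cN/tex * 20.9 tex
F = 434.72 cN

434.72 cN


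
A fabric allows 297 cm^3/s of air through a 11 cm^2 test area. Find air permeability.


Formula: Air Permeability = Airflow / Test Area
AP = 297 cm^3/s / 11 cm^2
AP = 27.0 cm^3/s/cm^2

27.0 cm^3/s/cm^2


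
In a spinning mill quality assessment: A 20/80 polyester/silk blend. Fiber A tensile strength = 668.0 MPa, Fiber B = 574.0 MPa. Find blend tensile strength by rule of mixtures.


Formula: Blend property = (fraction_A * property_A) + (fraction_B * property_B)
Step 1: Contribution A = 20/100 * 668.0 MPa = 133.6 MPa
Step 2: Contribution B = 80/100 * 574.0 MPa = 459.2 MPa
Step 3: Blend tensile strength = 133.6 + 459.2 = 592.8 MPa

592.8 MPa


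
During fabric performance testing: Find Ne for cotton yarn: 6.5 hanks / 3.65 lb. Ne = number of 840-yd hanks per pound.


Formula: Ne = hanks / mass_lb
Substituting: Ne = 6.5 / 3.65
Ne = 1.8

1.8 Ne


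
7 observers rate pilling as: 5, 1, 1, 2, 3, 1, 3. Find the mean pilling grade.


Formula: Mean = sum / count
Sum = 5 + 1 + 1 + 2 + 3 + 1 + 3 = 16
Mean = 16 / 7 = 2.3

2.3


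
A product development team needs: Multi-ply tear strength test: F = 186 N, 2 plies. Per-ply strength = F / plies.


Formula: Per-ply strength = Total force / Number of plies
Per-ply = 186 N / 2
Per-ply = 93 N

93 N


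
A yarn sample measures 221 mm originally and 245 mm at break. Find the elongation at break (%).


Formula: Elongation (%) = ((L_break - L0) / L0) * 100
Step 1: Extension = 245 - 221 = 24 mm
Step 2: Elongation = (24 / 221) * 100
Step 3: Elongation = 0.108597 * 100 = 10.8597% ≈ 10.9%

10.9%


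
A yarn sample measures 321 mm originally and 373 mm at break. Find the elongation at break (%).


Formula: Elongation (%) = ((L_break - L0) / L0) * 100
Step 1: Extension = 373 - 321 = 52 mm
Step 2: Elongation = (52 / 321) * 100
Step 3: Elongation = 0.161994 * 100 = 16.1994% ≈ 16.2%

16.2%


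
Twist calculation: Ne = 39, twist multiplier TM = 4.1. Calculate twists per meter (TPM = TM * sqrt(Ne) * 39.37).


Formula: TPM = TM * sqrt(Ne) * 39.37
Step 1: sqrt(Ne) = sqrt(39) = 6.245
Step 2: TM * sqrt(Ne) = 4.1 * 6.245 = 25.6045
Step 3: TPM = 25.6045 * 39.37 = 1008 twists/m

1008 twists/m


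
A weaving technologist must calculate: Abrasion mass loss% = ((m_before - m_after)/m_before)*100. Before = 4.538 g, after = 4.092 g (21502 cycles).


Formula: Mass loss% = ((m_before - m_after) / m_before) * 100
Step 1: Mass loss = 4.538 - 4.092 = 0.446 g
Step 2: Ratio = 0.446 / 4.538 = 0.0982812
Step 3: Mass loss% = 0.0982812 * 100 = 9.82812% ≈ 9.83%

9.83%


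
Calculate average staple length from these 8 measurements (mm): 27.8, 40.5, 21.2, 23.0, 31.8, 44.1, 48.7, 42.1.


Formula: Mean = sum of lengths / count
Sum = 27.8 + 40.5 + 21.2 + 23.0 + 31.8 + 44.1 + 48.7 + 42.1
Sum = 279.2 mm
Mean = 279.2 / 8 = 34.90 mm

34.90 mm


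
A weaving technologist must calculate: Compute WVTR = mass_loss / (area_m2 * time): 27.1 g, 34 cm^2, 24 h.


Formula: WVTR = mass_loss / (area * time)
Step 1: Convert area: 34 cm^2 = 0.0034 m^2
Step 2: WVTR = 27.1 g / (0.0034 m^2 * 24 h)
Step 3: WVTR = 27.1 / 0.0816 = 332.1 g/m^2/h

332.1 g/m^2/h


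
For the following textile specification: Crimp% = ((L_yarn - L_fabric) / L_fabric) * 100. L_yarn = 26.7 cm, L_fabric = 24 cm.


Formula: Crimp% = ((L_yarn - L_fabric) / L_fabric) * 100
Step 1: Extension = 26.7 - 24 = 2.7 cm
Step 2: Crimp% = (2.7 / 24) * 100
Step 3: Crimp% = 0.1125 * 100 = 11.25% ≈ 11.3%

11.3%


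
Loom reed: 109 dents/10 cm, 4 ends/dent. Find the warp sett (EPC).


Formula: EPC = (dents per 10 cm * ends per dent) / 10
Step 1: Total ends per 10 cm = 109 * 4 = 436
Step 2: EPC = 436 / 10 = 43.6 ends/cm

43.6 ends/cm


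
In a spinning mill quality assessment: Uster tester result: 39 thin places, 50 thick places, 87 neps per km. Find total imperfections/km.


Formula: Total = thin places + thick places + neps
Total = 39 + 50 + 87
Total = 176 imperfections/km

176 imperfections/km


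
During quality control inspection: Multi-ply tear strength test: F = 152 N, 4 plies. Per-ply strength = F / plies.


Formula: Per-ply strength = Total force / Number of plies
Per-ply = 152 N / 4
Per-ply = 38 N

38 N


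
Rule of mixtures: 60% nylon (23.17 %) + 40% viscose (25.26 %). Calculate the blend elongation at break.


Formula: Blend property = (fraction_A * property_A) + (fraction_B * property_B)
Step 1: Contribution A = 60/100 * 23.17 % = 13.902 %
Step 2: Contribution B = 40/100 * 25.26 % = 10.104 %
Step 3: Blend elongation at break = 13.902 + 10.104 = 24.006 %

24.006 %


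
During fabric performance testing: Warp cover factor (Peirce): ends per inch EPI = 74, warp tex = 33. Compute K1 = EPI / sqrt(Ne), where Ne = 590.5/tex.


Formula: K1 = EPI / sqrt(Ne), with Ne = 590.5 / tex_warp
Step 1: Ne = 590.5 / 33 = 17.894
Step 2: sqrt(Ne) = sqrt(17.894) = 4.2301
Step 3: K1 = 74 / 4.2301 = 17.5

17.5


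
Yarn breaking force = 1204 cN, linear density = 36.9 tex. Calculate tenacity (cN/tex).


Formula: Tenacity = Breaking force / Linear density
Tenacity = 1204 cN / 36.9 tex
Tenacity = 32.63 cN/tex

32.63 cN/tex


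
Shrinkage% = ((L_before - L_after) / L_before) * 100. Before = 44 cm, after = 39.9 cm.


Formula: Shrinkage% = ((L_before - L_after) / L_before) * 100
Step 1: Shrinkage = 44 - 39.9 = 4.1 cm
Step 2: Shrinkage% = (4.1 / 44) * 100
Step 3: Shrinkage% = 0.093182 * 100 = 9.3182% ≈ 9.3%

9.3%


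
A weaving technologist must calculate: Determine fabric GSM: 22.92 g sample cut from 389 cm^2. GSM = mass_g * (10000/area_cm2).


Formula: GSM = mass_g / area_m2
Step 1: Convert area: 389 cm^2 = 389 / 10000 = 0.0389 m^2
Step 2: GSM = 22.92 g / 0.0389 m^2 = 589.2 g/m^2

589.2 g/m^2


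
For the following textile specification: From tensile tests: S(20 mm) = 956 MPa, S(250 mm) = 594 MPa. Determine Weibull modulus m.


Formula: m = ln(L1/L2) / ln(S2/S1)
Step 1: ln(L1/L2) = ln(20/250) = -2.52573
Step 2: S2/S1 = 594/956 = 0.62134
Step 3: ln(S2/S1) = ln(0.62134) = -0.47588
Step 4: m = -2.52573 / -0.47588 = 5.31

5.31 (Weibull m)


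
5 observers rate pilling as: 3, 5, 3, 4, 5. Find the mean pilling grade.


Formula: Mean = sum / count
Sum = 3 + 5 + 3 + 4 + 5 = 20
Mean = 20 / 5 = 4.0

4.0


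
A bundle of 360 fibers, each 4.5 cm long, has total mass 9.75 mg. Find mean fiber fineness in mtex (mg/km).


Formula: fineness (mtex) = mass (mg) / total length (km) = (mass_mg / total_length_m) * 1000
Step 1: Convert fiber length: 4.5 cm = 0.045 m
Step 2: Total fiber length = 360 * 0.045 = 16.2 m
Step 3: Linear density = 9.75 mg / 16.2 m = 0.6019 mg/m
Step 4: fineness = 0.6019 * 1000 = 601.9 mtex

601.9 mtex


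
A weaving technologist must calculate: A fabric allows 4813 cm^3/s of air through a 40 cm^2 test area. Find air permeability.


Formula: Air Permeability = Airflow / Test Area
AP = 4813 cm^3/s / 40 cm^2
AP = 120.3 cm^3/s/cm^2

120.3 cm^3/s/cm^2


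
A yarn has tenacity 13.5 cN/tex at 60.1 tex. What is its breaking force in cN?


Formula: Breaking force = Tenacity * Linear density
F = 13.5 cN/tex * 60.1 tex
F = 811.35 cN

811.35 cN


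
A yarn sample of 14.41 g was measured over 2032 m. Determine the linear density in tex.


Formula: Tex = (mass_g / length_m) * 1000
Substituting: Tex = (14.41 / 2032) * 1000
Intermediate: 14.41 / 2032 = 0.00709154 g/m
Tex = 0.00709154 * 1000 = 7.09 tex

7.09 tex


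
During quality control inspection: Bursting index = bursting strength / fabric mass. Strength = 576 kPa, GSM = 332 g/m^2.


Formula: Bursting Index = Bursting Strength / Fabric GSM
BI = 576 kPa / 332 g/m^2
BI = 1.735 kPa/(g/m^2)

1.735 kPa/(g/m^2)


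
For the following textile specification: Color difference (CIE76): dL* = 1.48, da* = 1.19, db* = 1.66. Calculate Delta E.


Formula: Delta E = sqrt(dL*^2 + da*^2 + db*^2)
Step 1: dL*^2 = 1.48^2 = 2.1904
Step 2: da*^2 = 1.19^2 = 1.4161
Step 3: db*^2 = 1.66^2 = 2.7556
Step 4: Sum = 2.1904 + 1.4161 + 2.7556 = 6.3621
Step 5: Delta E = sqrt(6.3621) = 2.52

2.52 Delta E


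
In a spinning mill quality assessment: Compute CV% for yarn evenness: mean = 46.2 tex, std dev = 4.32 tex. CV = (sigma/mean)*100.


Formula: CV% = (standard deviation / mean) * 100
Step 1: Ratio = 4.32 / 46.2 = 0.093506
Step 2: CV% = 0.093506 * 100 = 9.3506% ≈ 9.4%

9.4%


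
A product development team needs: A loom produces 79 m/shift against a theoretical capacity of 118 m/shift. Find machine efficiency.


Formula: Efficiency% = (Actual output / Theoretical output) * 100
Efficiency% = (79 / 118) * 100
Efficiency% = 0.669492 * 100 = 66.9492% ≈ 66.9%

66.9%


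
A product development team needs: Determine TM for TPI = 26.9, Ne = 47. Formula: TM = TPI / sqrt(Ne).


Formula: TM = TPI / sqrt(Ne)
Step 1: sqrt(Ne) = sqrt(47) = 6.8557
Step 2: TM = 26.9 / 6.8557 = 3.92

3.92 TM


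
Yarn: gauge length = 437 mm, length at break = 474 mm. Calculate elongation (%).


Formula: Elongation (%) = ((L_break - L0) / L0) * 100
Step 1: Extension = 474 - 437 = 37 mm
Step 2: Elongation = (37 / 437) * 100
Step 3: Elongation = 0.084668 * 100 = 8.4668% ≈ 8.5%

8.5%


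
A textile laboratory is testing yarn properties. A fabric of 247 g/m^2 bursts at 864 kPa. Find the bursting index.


Formula: Bursting Index = Bursting Strength / Fabric GSM
BI = 864 kPa / 247 g/m^2
BI = 3.498 kPa/(g/m^2)

3.498 kPa/(g/m^2)


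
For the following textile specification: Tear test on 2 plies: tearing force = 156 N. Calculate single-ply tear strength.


Formula: Per-ply strength = Total force / Number of plies
Per-ply = 156 N / 2
Per-ply = 78 N

78 N


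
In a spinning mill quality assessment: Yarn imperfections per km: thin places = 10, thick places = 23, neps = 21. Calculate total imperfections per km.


Formula: Total = thin places + thick places + neps
Total = 10 + 23 + 21
Total = 54 imperfections/km

54 imperfections/km


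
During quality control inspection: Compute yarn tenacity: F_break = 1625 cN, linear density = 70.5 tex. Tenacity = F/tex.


Formula: Tenacity = Breaking force / Linear density
Tenacity = 1625 cN / 70.5 tex
Tenacity = 23.05 cN/tex

23.05 cN/tex


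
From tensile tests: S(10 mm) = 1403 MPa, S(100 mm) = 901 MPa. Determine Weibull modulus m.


Formula: m = ln(L1/L2) / ln(S2/S1)
Step 1: ln(L1/L2) = ln(10/100) = -2.30259
Step 2: S2/S1 = 901/1403 = 0.6422
Step 3: ln(S2/S1) = ln(0.6422) = -0.44286
Step 4: m = -2.30259 / -0.44286 = 5.20

5.20 (Weibull m)


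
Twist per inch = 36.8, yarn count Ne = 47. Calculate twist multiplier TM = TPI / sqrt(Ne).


Formula: TM = TPI / sqrt(Ne)
Step 1: sqrt(Ne) = sqrt(47) = 6.8557
Step 2: TM = 36.8 / 6.8557 = 5.37

5.37 TM


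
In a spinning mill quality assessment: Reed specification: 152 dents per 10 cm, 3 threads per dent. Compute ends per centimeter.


Formula: EPC = (dents per 10 cm * ends per dent) / 10
Step 1: Total ends per 10 cm = 152 * 3 = 456
Step 2: EPC = 456 / 10 = 45.6 ends/cm

45.6 ends/cm


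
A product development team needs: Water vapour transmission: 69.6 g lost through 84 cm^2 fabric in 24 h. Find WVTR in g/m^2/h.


Formula: WVTR = mass_loss / (area * time)
Step 1: Convert area: 84 cm^2 = 0.0084 m^2
Step 2: WVTR = 69.6 g / (0.0084 m^2 * 24 h)
Step 3: WVTR = 69.6 / 0.2016 = 345.2 g/m^2/h

345.2 g/m^2/h


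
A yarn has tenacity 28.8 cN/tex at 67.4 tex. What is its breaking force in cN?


Formula: Breaking force = Tenacity * Linear density
F = 28.8 cN/tex * 67.4 tex
F = 1941.12 cN

1941.12 cN


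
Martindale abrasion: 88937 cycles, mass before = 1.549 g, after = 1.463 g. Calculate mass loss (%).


Formula: Mass loss% = ((m_before - m_after) / m_before) * 100
Step 1: Mass loss = 1.549 - 1.463 = 0.086 g
Step 2: Ratio = 0.086 / 1.549 = 0.0555197
Step 3: Mass loss% = 0.0555197 * 100 = 5.55197% ≈ 5.55%

5.55%


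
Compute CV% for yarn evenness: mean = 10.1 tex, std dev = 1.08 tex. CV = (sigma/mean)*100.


Formula: CV% = (standard deviation / mean) * 100
Step 1: Ratio = 1.08 / 10.1 = 0.106931
Step 2: CV% = 0.106931 * 100 = 10.6931% ≈ 10.7%

10.7%


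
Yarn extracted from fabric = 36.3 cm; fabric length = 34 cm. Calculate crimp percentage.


Formula: Crimp% = ((L_yarn - L_fabric) / L_fabric) * 100
Step 1: Extension = 36.3 - 34 = 2.3 cm
Step 2: Crimp% = (2.3 / 34) * 100
Step 3: Crimp% = 0.067647 * 100 = 6.7647% ≈ 6.8%

6.8%


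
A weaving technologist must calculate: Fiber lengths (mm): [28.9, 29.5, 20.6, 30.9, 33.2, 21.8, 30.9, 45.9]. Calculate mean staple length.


Formula: Mean = sum of lengths / count
Sum = 28.9 + 29.5 + 20.6 + 30.9 + 33.2 + 21.8 + 30.9 + 45.9
Sum = 241.7 mm
Mean = 241.7 / 8 = 30.21 mm

30.21 mm


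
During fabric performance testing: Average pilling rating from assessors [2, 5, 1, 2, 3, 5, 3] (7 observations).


Formula: Mean = sum / count
Sum = 2 + 5 + 1 + 2 + 3 + 5 + 3 = 21
Mean = 21 / 7 = 3.0

3.0


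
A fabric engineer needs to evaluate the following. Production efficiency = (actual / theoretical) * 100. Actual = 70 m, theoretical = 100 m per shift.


Formula: Efficiency% = (Actual output / Theoretical output) * 100
Efficiency% = (70 / 100) * 100
Efficiency% = 0.7 * 100 = 70.0%

70.0%


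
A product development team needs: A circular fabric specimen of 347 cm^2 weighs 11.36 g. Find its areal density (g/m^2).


Formula: GSM = mass_g / area_m2
Step 1: Convert area: 347 cm^2 = 347 / 10000 = 0.0347 m^2
Step 2: GSM = 11.36 g / 0.0347 m^2 = 327.4 g/m^2

327.4 g/m^2


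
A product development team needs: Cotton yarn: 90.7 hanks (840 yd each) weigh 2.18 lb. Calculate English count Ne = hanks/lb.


Formula: Ne = hanks / mass_lb
Substituting: Ne = 90.7 / 2.18
Ne = 41.6

41.6 Ne


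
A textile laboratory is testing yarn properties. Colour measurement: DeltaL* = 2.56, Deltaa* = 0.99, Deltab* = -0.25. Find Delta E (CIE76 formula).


Formula: Delta E = sqrt(dL*^2 + da*^2 + db*^2)
Step 1: dL*^2 = 2.56^2 = 6.5536
Step 2: da*^2 = 0.99^2 = 0.9801
Step 3: db*^2 = (-0.25)^2 = 0.0625
Step 4: Sum = 6.5536 + 0.9801 + 0.0625 = 7.5962
Step 5: Delta E = sqrt(7.5962) = 2.76

2.76 Delta E


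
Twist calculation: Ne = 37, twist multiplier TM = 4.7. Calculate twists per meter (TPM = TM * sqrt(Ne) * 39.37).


Formula: TPM = TM * sqrt(Ne) * 39.37
Step 1: sqrt(Ne) = sqrt(37) = 6.0828
Step 2: TM * sqrt(Ne) = 4.7 * 6.0828 = 28.5892
Step 3: TPM = 28.5892 * 39.37 = 1126 twists/m

1126 twists/m


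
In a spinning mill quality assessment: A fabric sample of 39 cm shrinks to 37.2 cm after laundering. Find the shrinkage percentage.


Formula: Shrinkage% = ((L_before - L_after) / L_before) * 100
Step 1: Shrinkage = 39 - 37.2 = 1.8 cm
Step 2: Shrinkage% = (1.8 / 39) * 100
Step 3: Shrinkage% = 0.046154 * 100 = 4.6154% ≈ 4.6%

4.6%


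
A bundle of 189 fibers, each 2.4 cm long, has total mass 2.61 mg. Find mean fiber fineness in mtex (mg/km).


Formula: fineness (mtex) = mass (mg) / total length (km) = (mass_mg / total_length_m) * 1000
Step 1: Convert fiber length: 2.4 cm = 0.024 m
Step 2: Total fiber length = 189 * 0.024 = 4.536 m
Step 3: Linear density = 2.61 mg / 4.536 m = 0.5754 mg/m
Step 4: fineness = 0.5754 * 1000 = 575.4 mtex

575.4 mtex


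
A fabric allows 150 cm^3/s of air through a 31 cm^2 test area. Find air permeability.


Formula: Air Permeability = Airflow / Test Area
AP = 150 cm^3/s / 31 cm^2
AP = 4.8 cm^3/s/cm^2

4.8 cm^3/s/cm^2


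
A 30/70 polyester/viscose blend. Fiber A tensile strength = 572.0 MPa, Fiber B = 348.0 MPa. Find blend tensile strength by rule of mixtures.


Formula: Blend property = (fraction_A * property_A) + (fraction_B * property_B)
Step 1: Contribution A = 30/100 * 572.0 MPa = 171.6 MPa
Step 2: Contribution B = 70/100 * 348.0 MPa = 243.6 MPa
Step 3: Blend tensile strength = 171.6 + 243.6 = 415.2 MPa

415.2 MPa


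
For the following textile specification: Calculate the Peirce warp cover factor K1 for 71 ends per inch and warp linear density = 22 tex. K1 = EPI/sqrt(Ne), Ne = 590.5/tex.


Formula: K1 = EPI / sqrt(Ne), with Ne = 590.5 / tex_warp
Step 1: Ne = 590.5 / 22 = 26.841
Step 2: sqrt(Ne) = sqrt(26.841) = 5.1808
Step 3: K1 = 71 / 5.1808 = 13.7

13.7


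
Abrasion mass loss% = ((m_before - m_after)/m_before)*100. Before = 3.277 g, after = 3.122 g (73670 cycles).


Formula: Mass loss% = ((m_before - m_after) / m_before) * 100
Step 1: Mass loss = 3.277 - 3.122 = 0.155 g
Step 2: Ratio = 0.155 / 3.277 = 0.0472994
Step 3: Mass loss% = 0.0472994 * 100 = 4.72994% ≈ 4.73%

4.73%


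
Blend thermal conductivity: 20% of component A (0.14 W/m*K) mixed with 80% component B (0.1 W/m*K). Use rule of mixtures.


Formula: Blend property = (fraction_A * property_A) + (fraction_B * property_B)
Step 1: Contribution A = 20/100 * 0.14 W/m*K = 0.028 W/m*K
Step 2: Contribution B = 80/100 * 0.1 W/m*K = 0.08 W/m*K
Step 3: Blend thermal conductivity = 0.028 + 0.08 = 0.108 W/m*K

0.108 W/m*K


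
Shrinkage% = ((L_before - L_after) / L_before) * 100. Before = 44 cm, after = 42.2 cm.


Formula: Shrinkage% = ((L_before - L_after) / L_before) * 100
Step 1: Shrinkage = 44 - 42.2 = 1.8 cm
Step 2: Shrinkage% = (1.8 / 44) * 100
Step 3: Shrinkage% = 0.040909 * 100 = 4.0909% ≈ 4.1%

4.1%


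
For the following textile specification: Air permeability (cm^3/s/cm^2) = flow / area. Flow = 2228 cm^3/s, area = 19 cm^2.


Formula: Air Permeability = Airflow / Test Area
AP = 2228 cm^3/s / 19 cm^2
AP = 117.3 cm^3/s/cm^2

117.3 cm^3/s/cm^2


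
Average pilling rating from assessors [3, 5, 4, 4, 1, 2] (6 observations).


Formula: Mean = sum / count
Sum = 3 + 5 + 4 + 4 + 1 + 2 = 19
Mean = 19 / 6 = 3.2

3.2


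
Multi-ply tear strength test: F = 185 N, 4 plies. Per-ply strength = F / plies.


Formula: Per-ply strength = Total force / Number of plies
Per-ply = 185 N / 4
Per-ply = 46.25 N

46.25 N


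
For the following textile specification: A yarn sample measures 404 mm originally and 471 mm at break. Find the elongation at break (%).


Formula: Elongation (%) = ((L_break - L0) / L0) * 100
Step 1: Extension = 471 - 404 = 67 mm
Step 2: Elongation = (67 / 404) * 100
Step 3: Elongation = 0.165842 * 100 = 16.5842% ≈ 16.6%

16.6%


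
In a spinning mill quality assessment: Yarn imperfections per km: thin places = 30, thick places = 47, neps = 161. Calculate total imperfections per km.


Formula: Total = thin places + thick places + neps
Total = 30 + 47 + 161
Total = 238 imperfections/km

238 imperfections/km


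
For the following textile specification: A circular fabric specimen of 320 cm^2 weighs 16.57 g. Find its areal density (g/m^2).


Formula: GSM = mass_g / area_m2
Step 1: Convert area: 320 cm^2 = 320 / 10000 = 0.032 m^2
Step 2: GSM = 16.57 g / 0.032 m^2 = 517.8 g/m^2

517.8 g/m^2


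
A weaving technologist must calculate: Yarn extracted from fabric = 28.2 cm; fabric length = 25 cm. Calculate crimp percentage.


Formula: Crimp% = ((L_yarn - L_fabric) / L_fabric) * 100
Step 1: Extension = 28.2 - 25 = 3.2 cm
Step 2: Crimp% = (3.2 / 25) * 100
Step 3: Crimp% = 0.128 * 100 = 12.8%

12.8%


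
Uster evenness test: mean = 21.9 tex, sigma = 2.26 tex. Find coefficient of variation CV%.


Formula: CV% = (standard deviation / mean) * 100
Step 1: Ratio = 2.26 / 21.9 = 0.103196
Step 2: CV% = 0.103196 * 100 = 10.3196% ≈ 10.3%

10.3%


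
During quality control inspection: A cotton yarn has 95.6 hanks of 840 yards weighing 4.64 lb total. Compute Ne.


Formula: Ne = hanks / mass_lb
Substituting: Ne = 95.6 / 4.64
Ne = 20.6

20.6 Ne


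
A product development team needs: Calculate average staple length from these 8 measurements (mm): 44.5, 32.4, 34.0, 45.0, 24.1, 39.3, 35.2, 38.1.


Formula: Mean = sum of lengths / count
Sum = 44.5 + 32.4 + 34.0 + 45.0 + 24.1 + 39.3 + 35.2 + 38.1
Sum = 292.6 mm
Mean = 292.6 / 8 = 36.58 mm

36.58 mm


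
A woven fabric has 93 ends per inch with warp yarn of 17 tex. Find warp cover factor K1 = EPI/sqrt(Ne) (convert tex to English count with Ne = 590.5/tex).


Formula: K1 = EPI / sqrt(Ne), with Ne = 590.5 / tex_warp
Step 1: Ne = 590.5 / 17 = 34.735
Step 2: sqrt(Ne) = sqrt(34.735) = 5.8936
Step 3: K1 = 93 / 5.8936 = 15.8

15.8


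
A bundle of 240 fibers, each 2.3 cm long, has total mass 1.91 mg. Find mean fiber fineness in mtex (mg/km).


Formula: fineness (mtex) = mass (mg) / total length (km) = (mass_mg / total_length_m) * 1000
Step 1: Convert fiber length: 2.3 cm = 0.023 m
Step 2: Total fiber length = 240 * 0.023 = 5.52 m
Step 3: Linear density = 1.91 mg / 5.52 m = 0.3460 mg/m
Step 4: fineness = 0.3460 * 1000 = 346.0 mtex

346.0 mtex


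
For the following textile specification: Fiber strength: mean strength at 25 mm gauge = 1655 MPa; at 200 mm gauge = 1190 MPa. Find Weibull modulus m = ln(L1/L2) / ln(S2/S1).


Formula: m = ln(L1/L2) / ln(S2/S1)
Step 1: ln(L1/L2) = ln(25/200) = -2.07944
Step 2: S2/S1 = 1190/1655 = 0.71903
Step 3: ln(S2/S1) = ln(0.71903) = -0.32985
Step 4: m = -2.07944 / -0.32985 = 6.30

6.30 (Weibull m)


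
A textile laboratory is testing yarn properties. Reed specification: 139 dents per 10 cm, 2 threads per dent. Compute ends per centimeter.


Formula: EPC = (dents per 10 cm * ends per dent) / 10
Step 1: Total ends per 10 cm = 139 * 2 = 278
Step 2: EPC = 278 / 10 = 27.8 ends/cm

27.8 ends/cm


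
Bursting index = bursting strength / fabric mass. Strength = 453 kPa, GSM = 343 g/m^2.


Formula: Bursting Index = Bursting Strength / Fabric GSM
BI = 453 kPa / 343 g/m^2
BI = 1.321 kPa/(g/m^2)

1.321 kPa/(g/m^2)


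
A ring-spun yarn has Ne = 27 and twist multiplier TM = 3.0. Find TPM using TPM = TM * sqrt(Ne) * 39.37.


Formula: TPM = TM * sqrt(Ne) * 39.37
Step 1: sqrt(Ne) = sqrt(27) = 5.1962
Step 2: TM * sqrt(Ne) = 3.0 * 5.1962 = 15.5886
Step 3: TPM = 15.5886 * 39.37 = 614 twists/m

614 twists/m


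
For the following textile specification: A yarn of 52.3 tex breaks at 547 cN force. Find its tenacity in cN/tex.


Formula: Tenacity = Breaking force / Linear density
Tenacity = 547 cN / 52.3 tex
Tenacity = 10.46 cN/tex

10.46 cN/tex


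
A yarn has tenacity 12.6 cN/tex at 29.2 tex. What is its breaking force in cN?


Formula: Breaking force = Tenacity * Linear density
F = 12.6 cN/tex * 29.2 tex
F = 367.92 cN

367.92 cN


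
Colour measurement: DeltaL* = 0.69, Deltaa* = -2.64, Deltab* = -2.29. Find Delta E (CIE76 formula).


Formula: Delta E = sqrt(dL*^2 + da*^2 + db*^2)
Step 1: dL*^2 = 0.69^2 = 0.4761
Step 2: da*^2 = (-2.64)^2 = 6.9696
Step 3: db*^2 = (-2.29)^2 = 5.2441
Step 4: Sum = 0.4761 + 6.9696 + 5.2441 = 12.6898
Step 5: Delta E = sqrt(12.6898) = 3.56

3.56 Delta E


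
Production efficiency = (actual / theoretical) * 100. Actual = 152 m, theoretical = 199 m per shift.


Formula: Efficiency% = (Actual output / Theoretical output) * 100
Efficiency% = (152 / 199) * 100
Efficiency% = 0.763819 * 100 = 76.3819% ≈ 76.4%

76.4%


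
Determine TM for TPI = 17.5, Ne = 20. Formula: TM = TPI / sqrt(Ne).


Formula: TM = TPI / sqrt(Ne)
Step 1: sqrt(Ne) = sqrt(20) = 4.4721
Step 2: TM = 17.5 / 4.4721 = 3.91

3.91 TM


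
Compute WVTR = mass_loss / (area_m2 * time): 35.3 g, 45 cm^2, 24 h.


Formula: WVTR = mass_loss / (area * time)
Step 1: Convert area: 45 cm^2 = 0.0045 m^2
Step 2: WVTR = 35.3 g / (0.0045 m^2 * 24 h)
Step 3: WVTR = 35.3 / 0.108 = 326.9 g/m^2/h

326.9 g/m^2/h


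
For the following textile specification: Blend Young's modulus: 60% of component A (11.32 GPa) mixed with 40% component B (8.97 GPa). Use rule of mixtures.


Formula: Blend property = (fraction_A * property_A) + (fraction_B * property_B)
Step 1: Contribution A = 60/100 * 11.32 GPa = 6.792 GPa
Step 2: Contribution B = 40/100 * 8.97 GPa = 3.588 GPa
Step 3: Blend Young's modulus = 6.792 + 3.588 = 10.38 GPa

10.38 GPa


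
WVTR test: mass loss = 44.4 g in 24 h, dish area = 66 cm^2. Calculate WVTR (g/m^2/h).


Formula: WVTR = mass_loss / (area * time)
Step 1: Convert area: 66 cm^2 = 0.0066 m^2
Step 2: WVTR = 44.4 g / (0.0066 m^2 * 24 h)
Step 3: WVTR = 44.4 / 0.1584 = 280.3 g/m^2/h

280.3 g/m^2/h


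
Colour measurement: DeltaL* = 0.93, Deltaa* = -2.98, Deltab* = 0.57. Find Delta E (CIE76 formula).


Formula: Delta E = sqrt(dL*^2 + da*^2 + db*^2)
Step 1: dL*^2 = 0.93^2 = 0.8649
Step 2: da*^2 = (-2.98)^2 = 8.8804
Step 3: db*^2 = 0.57^2 = 0.3249
Step 4: Sum = 0.8649 + 8.8804 + 0.3249 = 10.0702
Step 5: Delta E = sqrt(10.0702) = 3.17

3.17 Delta E


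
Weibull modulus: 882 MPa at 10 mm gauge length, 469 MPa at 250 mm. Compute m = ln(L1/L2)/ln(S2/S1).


Formula: m = ln(L1/L2) / ln(S2/S1)
Step 1: ln(L1/L2) = ln(10/250) = -3.21888
Step 2: S2/S1 = 469/882 = 0.53175
Step 3: ln(S2/S1) = ln(0.53175) = -0.63158
Step 4: m = -3.21888 / -0.63158 = 5.10

5.10 (Weibull m)


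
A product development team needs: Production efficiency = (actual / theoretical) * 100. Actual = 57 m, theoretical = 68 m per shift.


Formula: Efficiency% = (Actual output / Theoretical output) * 100
Efficiency% = (57 / 68) * 100
Efficiency% = 0.838235 * 100 = 83.8235% ≈ 83.8%

83.8%


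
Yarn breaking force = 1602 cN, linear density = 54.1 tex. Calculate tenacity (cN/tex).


Formula: Tenacity = Breaking force / Linear density
Tenacity = 1602 cN / 54.1 tex
Tenacity = 29.61 cN/tex

29.61 cN/tex


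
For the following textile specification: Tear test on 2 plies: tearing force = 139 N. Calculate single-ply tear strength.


Formula: Per-ply strength = Total force / Number of plies
Per-ply = 139 N / 2
Per-ply = 69.5 N

69.5 N


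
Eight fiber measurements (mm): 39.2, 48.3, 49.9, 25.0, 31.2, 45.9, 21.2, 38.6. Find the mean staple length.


Formula: Mean = sum of lengths / count
Sum = 39.2 + 48.3 + 49.9 + 25.0 + 31.2 + 45.9 + 21.2 + 38.6
Sum = 299.3 mm
Mean = 299.3 / 8 = 37.41 mm

37.41 mm


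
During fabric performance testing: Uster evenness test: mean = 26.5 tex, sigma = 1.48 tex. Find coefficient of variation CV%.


Formula: CV% = (standard deviation / mean) * 100
Step 1: Ratio = 1.48 / 26.5 = 0.055849
Step 2: CV% = 0.055849 * 100 = 5.5849% ≈ 5.6%

5.6%


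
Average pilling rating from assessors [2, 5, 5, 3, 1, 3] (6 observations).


Formula: Mean = sum / count
Sum = 2 + 5 + 5 + 3 + 1 + 3 = 19
Mean = 19 / 6 = 3.2

3.2


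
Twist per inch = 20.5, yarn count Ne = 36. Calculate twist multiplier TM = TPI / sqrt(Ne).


Formula: TM = TPI / sqrt(Ne)
Step 1: sqrt(Ne) = sqrt(36) = 6
Step 2: TM = 20.5 / 6 = 3.42

3.42 TM


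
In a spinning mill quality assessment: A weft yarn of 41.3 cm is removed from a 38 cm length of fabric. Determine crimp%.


Formula: Crimp% = ((L_yarn - L_fabric) / L_fabric) * 100
Step 1: Extension = 41.3 - 38 = 3.3 cm
Step 2: Crimp% = (3.3 / 38) * 100
Step 3: Crimp% = 0.086842 * 100 = 8.6842% ≈ 8.7%

8.7%


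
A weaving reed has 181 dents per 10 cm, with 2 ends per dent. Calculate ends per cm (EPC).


Formula: EPC = (dents per 10 cm * ends per dent) / 10
Step 1: Total ends per 10 cm = 181 * 2 = 362
Step 2: EPC = 362 / 10 = 36.2 ends/cm

36.2 ends/cm


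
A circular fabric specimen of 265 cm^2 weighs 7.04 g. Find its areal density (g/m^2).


Formula: GSM = mass_g / area_m2
Step 1: Convert area: 265 cm^2 = 265 / 10000 = 0.0265 m^2
Step 2: GSM = 7.04 g / 0.0265 m^2 = 265.7 g/m^2

265.7 g/m^2


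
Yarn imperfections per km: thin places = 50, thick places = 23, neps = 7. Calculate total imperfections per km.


Formula: Total = thin places + thick places + neps
Total = 50 + 23 + 7
Total = 80 imperfections/km

80 imperfections/km


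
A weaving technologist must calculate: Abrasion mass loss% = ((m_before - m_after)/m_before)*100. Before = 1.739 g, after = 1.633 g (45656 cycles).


Formula: Mass loss% = ((m_before - m_after) / m_before) * 100
Step 1: Mass loss = 1.739 - 1.633 = 0.106 g
Step 2: Ratio = 0.106 / 1.739 = 0.0609546
Step 3: Mass loss% = 0.0609546 * 100 = 6.09546% ≈ 6.10%

6.10%


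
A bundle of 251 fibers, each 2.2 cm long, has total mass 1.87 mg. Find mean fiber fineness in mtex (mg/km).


Formula: fineness (mtex) = mass (mg) / total length (km) = (mass_mg / total_length_m) * 1000
Step 1: Convert fiber length: 2.2 cm = 0.022 m
Step 2: Total fiber length = 251 * 0.022 = 5.522 m
Step 3: Linear density = 1.87 mg / 5.522 m = 0.3386 mg/m
Step 4: fineness = 0.3386 * 1000 = 338.6 mtex

338.6 mtex


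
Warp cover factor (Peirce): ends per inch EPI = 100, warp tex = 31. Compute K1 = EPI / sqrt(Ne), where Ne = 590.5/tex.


Formula: K1 = EPI / sqrt(Ne), with Ne = 590.5 / tex_warp
Step 1: Ne = 590.5 / 31 = 19.048
Step 2: sqrt(Ne) = sqrt(19.048) = 4.3644
Step 3: K1 = 100 / 4.3644 = 22.9

22.9


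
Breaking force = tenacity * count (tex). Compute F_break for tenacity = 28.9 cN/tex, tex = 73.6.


Formula: Breaking force = Tenacity * Linear density
F = 28.9 cN/tex * 73.6 tex
F = 2127.04 cN

2127.04 cN


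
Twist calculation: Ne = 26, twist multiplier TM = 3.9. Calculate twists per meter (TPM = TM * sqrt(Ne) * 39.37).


Formula: TPM = TM * sqrt(Ne) * 39.37
Step 1: sqrt(Ne) = sqrt(26) = 5.099
Step 2: TM * sqrt(Ne) = 3.9 * 5.099 = 19.8861
Step 3: TPM = 19.8861 * 39.37 = 783 twists/m

783 twists/m


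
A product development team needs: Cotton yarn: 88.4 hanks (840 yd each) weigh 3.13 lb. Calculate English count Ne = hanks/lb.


Formula: Ne = hanks / mass_lb
Substituting: Ne = 88.4 / 3.13
Ne = 28.2

28.2 Ne


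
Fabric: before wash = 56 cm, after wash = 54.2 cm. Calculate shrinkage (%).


Formula: Shrinkage% = ((L_before - L_after) / L_before) * 100
Step 1: Shrinkage = 56 - 54.2 = 1.8 cm
Step 2: Shrinkage% = (1.8 / 56) * 100
Step 3: Shrinkage% = 0.032143 * 100 = 3.2143% ≈ 3.2%

3.2%


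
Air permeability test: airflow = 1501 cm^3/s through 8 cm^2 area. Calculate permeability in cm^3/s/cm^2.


Formula: Air Permeability = Airflow / Test Area
AP = 1501 cm^3/s / 8 cm^2
AP = 187.6 cm^3/s/cm^2

187.6 cm^3/s/cm^2


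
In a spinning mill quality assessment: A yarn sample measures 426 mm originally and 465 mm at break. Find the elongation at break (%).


Formula: Elongation (%) = ((L_break - L0) / L0) * 100
Step 1: Extension = 465 - 426 = 39 mm
Step 2: Elongation = (39 / 426) * 100
Step 3: Elongation = 0.091549 * 100 = 9.1549% ≈ 9.2%

9.2%


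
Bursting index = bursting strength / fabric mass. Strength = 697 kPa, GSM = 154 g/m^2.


Formula: Bursting Index = Bursting Strength / Fabric GSM
BI = 697 kPa / 154 g/m^2
BI = 4.526 kPa/(g/m^2)

4.526 kPa/(g/m^2)


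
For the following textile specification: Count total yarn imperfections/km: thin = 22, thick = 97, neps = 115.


Formula: Total = thin places + thick places + neps
Total = 22 + 97 + 115
Total = 234 imperfections/km

234 imperfections/km


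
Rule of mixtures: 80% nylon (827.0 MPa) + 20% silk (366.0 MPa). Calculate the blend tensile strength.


Formula: Blend property = (fraction_A * property_A) + (fraction_B * property_B)
Step 1: Contribution A = 80/100 * 827.0 MPa = 661.6 MPa
Step 2: Contribution B = 20/100 * 366.0 MPa = 73.2 MPa
Step 3: Blend tensile strength = 661.6 + 73.2 = 734.8 MPa

734.8 MPa


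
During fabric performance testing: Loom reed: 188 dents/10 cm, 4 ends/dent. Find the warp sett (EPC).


Formula: EPC = (dents per 10 cm * ends per dent) / 10
Step 1: Total ends per 10 cm = 188 * 4 = 752
Step 2: EPC = 752 / 10 = 75.2 ends/cm

75.2 ends/cm


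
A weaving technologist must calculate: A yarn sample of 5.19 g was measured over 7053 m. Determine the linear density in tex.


Formula: Tex = (mass_g / length_m) * 1000
Substituting: Tex = (5.19 / 7053) * 1000
Intermediate: 5.19 / 7053 = 0.00073586 g/m
Tex = 0.00073586 * 1000 = 0.74 tex

0.74 tex


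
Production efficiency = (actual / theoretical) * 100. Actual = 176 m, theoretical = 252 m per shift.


Formula: Efficiency% = (Actual output / Theoretical output) * 100
Efficiency% = (176 / 252) * 100
Efficiency% = 0.698413 * 100 = 69.8413% ≈ 69.8%

69.8%


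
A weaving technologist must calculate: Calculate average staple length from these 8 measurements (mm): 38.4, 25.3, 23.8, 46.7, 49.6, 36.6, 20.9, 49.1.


Formula: Mean = sum of lengths / count
Sum = 38.4 + 25.3 + 23.8 + 46.7 + 49.6 + 36.6 + 20.9 + 49.1
Sum = 290.4 mm
Mean = 290.4 / 8 = 36.30 mm

36.30 mm
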